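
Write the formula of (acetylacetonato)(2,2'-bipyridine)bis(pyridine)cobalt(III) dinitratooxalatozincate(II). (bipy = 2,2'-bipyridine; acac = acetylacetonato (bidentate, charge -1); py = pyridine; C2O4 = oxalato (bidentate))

[Co(acac)(bipy)(py)2][Zn(C2O4)(NO3)2]

Cation [Co…]: ligand charges -1, Co(III) ⇒ ion charge 2+.
Anion [Zn…]: ligand charges -4, Zn(II) ⇒ ion charge 2−.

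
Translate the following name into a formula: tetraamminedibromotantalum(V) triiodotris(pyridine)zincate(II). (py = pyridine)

[TaBr2(NH3)4][ZnI3(py)3]3

Cation [Ta…]: ligand charges -2, Ta(V) ⇒ ion charge 3+.
Anion [Zn…]: ligand charges -3, Zn(II) ⇒ ion charge 1−.
One 3+ cation requires 3 of the 1− anion.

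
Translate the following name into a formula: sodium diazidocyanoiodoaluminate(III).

Ligands: 1 iodo (I, -1), 2 azido (N3, -1), 1 cyano (CN, -1). Ligand charge sum = -4.
With Al in oxidation state +3, the complex ion is [Al...]^1−.
Charge balance with sodium (+1) requires 1 complex ion per 1 sodium.

Na[Al(CN)I(N3)2]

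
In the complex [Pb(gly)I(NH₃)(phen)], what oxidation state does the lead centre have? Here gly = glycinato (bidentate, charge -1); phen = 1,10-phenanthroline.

+2

No counter-ion: the bracketed complex is neutral.
Ligand charges: 1×gly = -1; 1×phen neutral; 1×NH3 neutral; 1×I = -1; sum -2.
Pb + (-2) = 0 ⇒ Pb is +2.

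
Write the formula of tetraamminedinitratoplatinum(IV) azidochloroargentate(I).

[Pt(NH3)4(NO3)2][AgCl(N3)]2

Cation [Pt…]: ligand charges -2, Pt(IV) ⇒ ion charge 2+.
Anion [Ag…]: ligand charges -2, Ag(I) ⇒ ion charge 1−.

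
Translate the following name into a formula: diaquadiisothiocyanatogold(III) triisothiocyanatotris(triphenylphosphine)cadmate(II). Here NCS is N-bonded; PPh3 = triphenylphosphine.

[Au(H2O)2(NCS)2][Cd(NCS)3(PPh3)3]

Cation [Au…]: ligand charges -2, Au(III) ⇒ ion charge 1+.
Anion [Cd…]: ligand charges -3, Cd(II) ⇒ ion charge 1−.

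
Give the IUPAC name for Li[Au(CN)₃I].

lithium tricyanoiodoaurate(III)

The 1 lithium counter-ion carries a total charge of +1, so each complex ion is 1−.
Ligand charges: 1×iodo (-1 each), 3×cyano (-1 each); total -4. So Au + (-4) = 1−, giving Au = +3.
The complex ion is anionic, so gold takes the -ate form aurate(III).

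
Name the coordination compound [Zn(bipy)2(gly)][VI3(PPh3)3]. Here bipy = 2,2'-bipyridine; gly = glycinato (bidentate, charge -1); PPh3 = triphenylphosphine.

bis(2,2'-bipyridine)(glycinato)zinc(II) triiodotris(triphenylphosphine)vanadate(II)

Zinc is always +2 in its complexes; the cation's ligand charges sum to -1, so the complex cation is 1+.
A 1:1 salt means the anion carries the equal and opposite charge, 1−.
Anion: ligand charges sum to -3; for the ion to be 1−, V = +2.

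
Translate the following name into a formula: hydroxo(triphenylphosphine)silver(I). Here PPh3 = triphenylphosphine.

Ligands: 1 hydroxo (OH, -1), 1 triphenylphosphine (PPh3, neutral). Ligand charge sum = -1.
With Ag in oxidation state +1, the complex ion is [Ag...].

[Ag(OH)(PPh3)]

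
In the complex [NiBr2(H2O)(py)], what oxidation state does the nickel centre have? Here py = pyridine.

No counter-ion: the bracketed complex is neutral.
Ligand charges: 1×H2O neutral; 2×Br = -2; 1×py neutral; sum -2.
Ni + (-2) = 0 ⇒ Ni is +2.

+2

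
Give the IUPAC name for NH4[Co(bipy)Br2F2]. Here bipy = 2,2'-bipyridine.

The 1 ammonium counter-ion carries a total charge of +1, so each complex ion is 1−.
Ligand charges: 2×bromo (-1 each), 2×fluoro (-1 each), 1×2,2'-bipyridine (neutral); total -4. So Co + (-4) = 1−, giving Co = +3.
Ligands are named alphabetically: bipyridine before bromo before fluoro.
The complex ion is anionic, so cobalt takes the -ate form cobaltate(III).

ammonium (2,2'-bipyridine)dibromodifluorocobaltate(III)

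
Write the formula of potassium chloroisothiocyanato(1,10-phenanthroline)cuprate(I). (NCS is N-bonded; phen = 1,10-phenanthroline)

Ligands: 1 isothiocyanato (NCS, -1), 1 chloro (Cl, -1), 1 1,10-phenanthroline (phen, neutral). Ligand charge sum = -2.
With Cu in oxidation state +1, the complex ion is [Cu...]^1−.
Charge balance with potassium (+1) requires 1 complex ion per 1 potassium.

K[CuCl(NCS)(phen)]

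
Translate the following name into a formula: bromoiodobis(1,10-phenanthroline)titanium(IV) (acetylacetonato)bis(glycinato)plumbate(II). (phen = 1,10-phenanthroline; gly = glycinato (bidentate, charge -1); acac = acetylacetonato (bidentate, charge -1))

Cation [Ti…]: ligand charges -2, Ti(IV) ⇒ ion charge 2+.
Anion [Pb…]: ligand charges -3, Pb(II) ⇒ ion charge 1−.
One 2+ cation requires 2 of the 1− anion.

[TiBrI(phen)2][Pb(acac)(gly)2]2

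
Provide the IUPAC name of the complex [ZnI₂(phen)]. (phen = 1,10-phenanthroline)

There is no counter-ion, so the complex is neutral overall.
Ligand charges: 2×iodo (-1 each), 1×1,10-phenanthroline (neutral); total -2. So Zn + (-2) = 0, giving Zn = +2.
Ligands are named alphabetically: iodo before phenanthroline.

diiodo(1,10-phenanthroline)zinc(II)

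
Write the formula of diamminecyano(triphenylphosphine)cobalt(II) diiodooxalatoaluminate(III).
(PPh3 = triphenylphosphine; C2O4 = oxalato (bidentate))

[Co(CN)(NH3)2(PPh3)][Al(C2O4)I2]

Cation [Co…]: ligand charges -1, Co(II) ⇒ ion charge 1+.
Anion [Al…]: ligand charges -4, Al(III) ⇒ ion charge 1−.
One 1+ cation balances one 1− anion.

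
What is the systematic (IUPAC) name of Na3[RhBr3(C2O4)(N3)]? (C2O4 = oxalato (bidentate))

sodium azidotribromooxalatorhodate(III)

The 3 sodium counter-ions carry a total charge of +3, so each complex ion is 3−.
Ligand charges: 1×oxalato (-2 each), 3×bromo (-1 each), 1×azido (-1 each); total -6. So Rh + (-6) = 3−, giving Rh = +3.
Ligands are named alphabetically: azido before bromo before oxalato.
The complex ion is anionic, so rhodium takes the -ate form rhodate(III).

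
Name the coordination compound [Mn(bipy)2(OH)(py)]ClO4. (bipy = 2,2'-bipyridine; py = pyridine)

The 1 perchlorate counter-ion carries a total charge of -1, so each complex ion is 1+.
Ligand charges: 1×hydroxo (-1 each), 2×2,2'-bipyridine (neutral), 1×pyridine (neutral); total -1. So Mn + (-1) = 1+, giving Mn = +2.
Ligands are named alphabetically: bipyridine before hydroxo before pyridine.

bis(2,2'-bipyridine)hydroxo(pyridine)manganese(II) perchlorate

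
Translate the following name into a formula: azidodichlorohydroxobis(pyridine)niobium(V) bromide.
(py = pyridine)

[NbCl2(N3)(OH)(py)2]Br

Ligands: 1 hydroxo (OH, -1), 2 pyridine (py, neutral), 1 azido (N3, -1), 2 chloro (Cl, -1). Ligand charge sum = -4.
With Nb in oxidation state +5, the complex ion is [Nb...]^1+.
Charge balance with bromide (-1) requires 1 complex ion per 1 bromide.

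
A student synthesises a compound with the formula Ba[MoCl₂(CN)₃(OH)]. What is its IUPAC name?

The 1 barium counter-ion carries a total charge of +2, so each complex ion is 2−.
Ligand charges: 1×hydroxo (-1 each), 2×chloro (-1 each), 3×cyano (-1 each); total -6. So Mo + (-6) = 2−, giving Mo = +4.
Ligands are named alphabetically: chloro before cyano before hydroxo.
The complex ion is anionic, so molybdenum takes the -ate form molybdate(IV).

barium dichlorotricyanohydroxomolybdate(IV)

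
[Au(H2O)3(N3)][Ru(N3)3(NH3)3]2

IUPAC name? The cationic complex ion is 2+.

Both ions are complex: the cation is named first with the plain metal name, the anion second with the -ate form; each ion's ligands are alphabetised independently.
The complex cation is given as 2+; its ligand charges sum to -1, so Au = +3.
With 2 anions per cation, each anion must be 2/2 = 1−.
Anion: ligand charges sum to -3; for the ion to be 1−, Ru = +2.

triaquaazidogold(III) triamminetriazidoruthenate(II)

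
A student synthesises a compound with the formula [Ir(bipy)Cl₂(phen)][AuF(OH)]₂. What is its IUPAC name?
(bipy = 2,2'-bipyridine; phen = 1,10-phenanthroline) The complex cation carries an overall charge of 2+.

Both ions are complex: the cation is named first with the plain metal name, the anion second with the -ate form; each ion's ligands are alphabetised independently.
The complex cation is given as 2+; its ligand charges sum to -2, so Ir = +4.
With 2 anions per cation, each anion must be 2/2 = 1−.
Anion: ligand charges sum to -2; for the ion to be 1−, Au = +1.

(2,2'-bipyridine)dichloro(1,10-phenanthroline)iridium(IV) fluorohydroxoaurate(I)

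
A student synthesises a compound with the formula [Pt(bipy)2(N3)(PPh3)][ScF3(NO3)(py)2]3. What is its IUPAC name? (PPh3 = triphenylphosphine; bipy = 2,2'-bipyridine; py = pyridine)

azidobis(2,2'-bipyridine)(triphenylphosphine)platinum(IV) trifluoronitratobis(pyridine)scandate(III)

Scandium is always +3 in its complexes; the anion's ligand charges sum to -4, so the complex anion is 1−.
With 3 anions per cation, the cation must be 3×1 = 3+.
Cation: ligand charges sum to -1; for the ion to be 3+, Pt = +4.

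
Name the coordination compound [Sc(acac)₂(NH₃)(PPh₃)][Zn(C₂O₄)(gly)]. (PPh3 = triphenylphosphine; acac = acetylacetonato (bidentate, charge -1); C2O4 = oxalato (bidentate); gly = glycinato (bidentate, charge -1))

Both ions are complex: the cation is named first with the plain metal name, the anion second with the -ate form; each ion's ligands are alphabetised independently.
Zinc is always +2 in its complexes; the anion's ligand charges sum to -3, so the complex anion is 1−.
A 1:1 salt means the cation carries the equal and opposite charge, 1+.
Cation: ligand charges sum to -2; for the ion to be 1+, Sc = +3.

bis(acetylacetonato)ammine(triphenylphosphine)scandium(III) (glycinato)oxalatozincate(II)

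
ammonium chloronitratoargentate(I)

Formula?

Ligands: 1 nitrato (NO3, -1), 1 chloro (Cl, -1). Ligand charge sum = -2.
Charge balance with ammonium (+1) requires 1 complex ion per 1 ammonium.

NH4[AgCl(NO3)]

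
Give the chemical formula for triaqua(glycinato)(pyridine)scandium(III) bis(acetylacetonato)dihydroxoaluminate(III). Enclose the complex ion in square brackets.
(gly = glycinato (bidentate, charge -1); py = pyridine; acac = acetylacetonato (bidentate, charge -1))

[Sc(gly)(H2O)3(py)][Al(acac)2(OH)2]2

Cation [Sc…]: ligand charges -1, Sc(III) ⇒ ion charge 2+.
Anion [Al…]: ligand charges -4, Al(III) ⇒ ion charge 1−.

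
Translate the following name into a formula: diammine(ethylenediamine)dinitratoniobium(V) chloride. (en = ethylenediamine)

[Nb(en)(NH3)2(NO3)2]Cl3

Ligands: 1 ethylenediamine (en, neutral), 2 nitrato (NO3, -1), 2 ammine (NH3, neutral). Ligand charge sum = -2.
With Nb in oxidation state +5, the complex ion is [Nb...]^3+.
Charge balance with chloride (-1) requires 1 complex ion per 3 chloride.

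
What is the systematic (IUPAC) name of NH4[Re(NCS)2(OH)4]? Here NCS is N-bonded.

ammonium tetrahydroxodiisothiocyanatorhenate(V)

The 1 ammonium counter-ion carries a total charge of +1, so each complex ion is 1−.
Ligand charges: 2×isothiocyanato (-1 each), 4×hydroxo (-1 each); total -6. So Re + (-6) = 1−, giving Re = +5.
The complex ion is anionic, so rhenium takes the -ate form rhenate(V).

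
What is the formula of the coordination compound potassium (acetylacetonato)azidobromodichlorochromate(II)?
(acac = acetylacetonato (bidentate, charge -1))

Ligands: 1 bromo (Br, -1), 2 chloro (Cl, -1), 1 acetylacetonato (acac, -1), 1 azido (N3, -1). Ligand charge sum = -5.
With Cr in oxidation state +2, the complex ion is [Cr...]^3−.
Charge balance with potassium (+1) requires 1 complex ion per 3 potassium.

K3[Cr(acac)BrCl2(N3)]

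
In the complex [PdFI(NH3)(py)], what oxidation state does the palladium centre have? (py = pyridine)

+2

No counter-ion: the bracketed complex is neutral.
Ligand charges: 1×F = -1; 1×NH3 neutral; 1×I = -1; 1×py neutral; sum -2.
Pd + (-2) = 0 ⇒ Pd is +2.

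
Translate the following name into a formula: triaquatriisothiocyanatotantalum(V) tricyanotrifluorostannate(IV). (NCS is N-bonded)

Cation [Ta…]: ligand charges -3, Ta(V) ⇒ ion charge 2+.
Anion [Sn…]: ligand charges -6, Sn(IV) ⇒ ion charge 2−.
One 2+ cation balances one 2− anion.

[Ta(H2O)3(NCS)3][Sn(CN)3F3]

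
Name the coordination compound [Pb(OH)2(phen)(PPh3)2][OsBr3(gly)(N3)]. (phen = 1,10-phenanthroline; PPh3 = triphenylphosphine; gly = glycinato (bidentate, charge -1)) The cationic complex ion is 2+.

Both ions are complex: the cation is named first with the plain metal name, the anion second with the -ate form; each ion's ligands are alphabetised independently.
The complex cation is given as 2+; its ligand charges sum to -2, so Pb = +4.
A 1:1 salt means the anion carries the equal and opposite charge, 2−.
Anion: ligand charges sum to -5; for the ion to be 2−, Os = +3.

dihydroxo(1,10-phenanthroline)bis(triphenylphosphine)lead(IV) azidotribromo(glycinato)osmate(III)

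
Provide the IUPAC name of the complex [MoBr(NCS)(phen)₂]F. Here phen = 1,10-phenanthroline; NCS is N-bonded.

The 1 fluoride counter-ion carries a total charge of -1, so each complex ion is 1+.
Ligand charges: 1×bromo (-1 each), 2×1,10-phenanthroline (neutral), 1×isothiocyanato (-1 each); total -2. So Mo + (-2) = 1+, giving Mo = +3.
Ligands are named alphabetically: bromo before isothiocyanato before phenanthroline.

bromoisothiocyanatobis(1,10-phenanthroline)molybdenum(III) fluoride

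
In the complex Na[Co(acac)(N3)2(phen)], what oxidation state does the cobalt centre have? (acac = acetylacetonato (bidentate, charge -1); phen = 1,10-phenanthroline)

+2

1 sodium outside the brackets (+1 each) → the complex ion is 1−.
Ligand charges: 1×acac = -1; 1×phen neutral; 2×N3 = -2; sum -3.
Co + (-3) = 1− ⇒ Co is +2.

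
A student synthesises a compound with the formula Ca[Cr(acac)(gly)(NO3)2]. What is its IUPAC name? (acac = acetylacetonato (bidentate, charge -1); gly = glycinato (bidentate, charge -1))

calcium (acetylacetonato)(glycinato)dinitratochromate(II)

The 1 calcium counter-ion carries a total charge of +2, so each complex ion is 2−.
Ligand charges: 2×nitrato (-1 each), 1×acetylacetonato (-1 each), 1×glycinato (-1 each); total -4. So Cr + (-4) = 2−, giving Cr = +2.
The complex ion is anionic, so chromium takes the -ate form chromate(II).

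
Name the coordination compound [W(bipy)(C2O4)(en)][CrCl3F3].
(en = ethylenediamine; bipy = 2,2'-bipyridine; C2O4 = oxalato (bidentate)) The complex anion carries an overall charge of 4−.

(2,2'-bipyridine)(ethylenediamine)oxalatotungsten(VI) trichlorotrifluorochromate(II)

Both ions are complex: the cation is named first with the plain metal name, the anion second with the -ate form; each ion's ligands are alphabetised independently.
The complex anion is given as 4−; its ligand charges sum to -6, so Cr = +2.
A 1:1 salt means the cation carries the equal and opposite charge, 4+.
Cation: ligand charges sum to -2; for the ion to be 4+, W = +6.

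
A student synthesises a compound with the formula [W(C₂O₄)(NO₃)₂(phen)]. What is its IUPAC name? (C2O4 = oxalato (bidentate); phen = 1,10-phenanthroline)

There is no counter-ion, so the complex is neutral overall.
Ligand charges: 1×oxalato (-2 each), 1×1,10-phenanthroline (neutral), 2×nitrato (-1 each); total -4. So W + (-4) = 0, giving W = +4.
Ligands are named alphabetically: nitrato before oxalato before phenanthroline.

dinitratooxalato(1,10-phenanthroline)tungsten(IV)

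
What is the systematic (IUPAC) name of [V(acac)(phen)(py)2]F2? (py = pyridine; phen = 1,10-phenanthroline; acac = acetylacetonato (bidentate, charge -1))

(acetylacetonato)(1,10-phenanthroline)bis(pyridine)vanadium(III) fluoride

The 2 fluoride counter-ions carry a total charge of -2, so each complex ion is 2+.
Ligand charges: 2×pyridine (neutral), 1×1,10-phenanthroline (neutral), 1×acetylacetonato (-1 each); total -1. So V + (-1) = 2+, giving V = +3.
Ligands are named alphabetically: acetylacetonato before phenanthroline before pyridine.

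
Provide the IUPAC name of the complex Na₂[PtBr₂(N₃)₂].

The 2 sodium counter-ions carry a total charge of +2, so each complex ion is 2−.
Ligand charges: 2×bromo (-1 each), 2×azido (-1 each); total -4. So Pt + (-4) = 2−, giving Pt = +2.
Ligands are named alphabetically: azido before bromo.
The complex ion is anionic, so platinum takes the -ate form platinate(II).

sodium diazidodibromoplatinate(II)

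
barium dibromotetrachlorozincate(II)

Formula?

Ligands: 4 chloro (Cl, -1), 2 bromo (Br, -1). Ligand charge sum = -6.
Charge balance with barium (+2) requires 1 complex ion per 2 barium.

Ba2[ZnBr2Cl4]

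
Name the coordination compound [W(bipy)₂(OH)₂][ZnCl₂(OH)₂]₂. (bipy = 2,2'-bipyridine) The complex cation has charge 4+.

Both ions are complex: the cation is named first with the plain metal name, the anion second with the -ate form; each ion's ligands are alphabetised independently.
The complex cation is given as 4+; its ligand charges sum to -2, so W = +6.
With 2 anions per cation, each anion must be 4/2 = 2−.
Anion: ligand charges sum to -4; for the ion to be 2−, Zn = +2.

bis(2,2'-bipyridine)dihydroxotungsten(VI) dichlorodihydroxozincate(II)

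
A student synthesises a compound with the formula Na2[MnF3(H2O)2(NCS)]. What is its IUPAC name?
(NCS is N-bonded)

The 2 sodium counter-ions carry a total charge of +2, so each complex ion is 2−.
Ligand charges: 1×isothiocyanato (-1 each), 2×aqua (neutral), 3×fluoro (-1 each); total -4. So Mn + (-4) = 2−, giving Mn = +2.
Ligands are named alphabetically: aqua before fluoro before isothiocyanato.
The complex ion is anionic, so manganese takes the -ate form manganate(II).

sodium diaquatrifluoroisothiocyanatomanganate(II)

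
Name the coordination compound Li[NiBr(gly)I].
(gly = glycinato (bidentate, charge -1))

The 1 lithium counter-ion carries a total charge of +1, so each complex ion is 1−.
Ligand charges: 1×bromo (-1 each), 1×iodo (-1 each), 1×glycinato (-1 each); total -3. So Ni + (-3) = 1−, giving Ni = +2.
Ligands are named alphabetically: bromo before glycinato before iodo.
The complex ion is anionic, so nickel takes the -ate form nickelate(II).

lithium bromo(glycinato)iodonickelate(II)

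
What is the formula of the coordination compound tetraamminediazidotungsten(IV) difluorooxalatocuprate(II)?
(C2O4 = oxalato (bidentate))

[W(N3)2(NH3)4][Cu(C2O4)F2]

Cation [W…]: ligand charges -2, W(IV) ⇒ ion charge 2+.
Anion [Cu…]: ligand charges -4, Cu(II) ⇒ ion charge 2−.
One 2+ cation balances one 2− anion.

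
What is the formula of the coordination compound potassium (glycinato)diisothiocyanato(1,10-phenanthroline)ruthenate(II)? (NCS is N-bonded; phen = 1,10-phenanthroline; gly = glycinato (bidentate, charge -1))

K[Ru(gly)(NCS)2(phen)]

Ligands: 2 isothiocyanato (NCS, -1), 1 1,10-phenanthroline (phen, neutral), 1 glycinato (gly, -1). Ligand charge sum = -3.
Charge balance with potassium (+1) requires 1 complex ion per 1 potassium.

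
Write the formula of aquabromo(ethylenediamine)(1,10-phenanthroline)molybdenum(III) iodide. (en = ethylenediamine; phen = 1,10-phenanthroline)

Ligands: 1 ethylenediamine (en, neutral), 1 1,10-phenanthroline (phen, neutral), 1 bromo (Br, -1), 1 aqua (H2O, neutral). Ligand charge sum = -1.
Charge balance with iodide (-1) requires 1 complex ion per 2 iodide.

[MoBr(en)(H2O)(phen)]I2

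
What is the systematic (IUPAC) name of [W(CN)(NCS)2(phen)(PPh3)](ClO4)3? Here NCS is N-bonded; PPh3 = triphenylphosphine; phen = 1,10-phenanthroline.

The 3 perchlorate counter-ions carry a total charge of -3, so each complex ion is 3+.
Ligand charges: 2×isothiocyanato (-1 each), 1×triphenylphosphine (neutral), 1×cyano (-1 each), 1×1,10-phenanthroline (neutral); total -3. So W + (-3) = 3+, giving W = +6.
Ligands are named alphabetically: cyano before isothiocyanato before phenanthroline before triphenylphosphine.

cyanodiisothiocyanato(1,10-phenanthroline)(triphenylphosphine)tungsten(VI) perchlorate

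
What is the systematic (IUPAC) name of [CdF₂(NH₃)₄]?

tetraamminedifluorocadmium(II)

There is no counter-ion, so the complex is neutral overall.
Ligand charges: 2×fluoro (-1 each), 4×ammine (neutral); total -2. So Cd + (-2) = 0, giving Cd = +2.
Ligands are named alphabetically: ammine before fluoro.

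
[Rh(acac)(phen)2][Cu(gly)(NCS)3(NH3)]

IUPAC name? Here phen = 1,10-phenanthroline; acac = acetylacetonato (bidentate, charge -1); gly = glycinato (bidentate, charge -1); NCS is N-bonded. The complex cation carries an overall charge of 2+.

Both ions are complex: the cation is named first with the plain metal name, the anion second with the -ate form; each ion's ligands are alphabetised independently.
The complex cation is given as 2+; its ligand charges sum to -1, so Rh = +3.
A 1:1 salt means the anion carries the equal and opposite charge, 2−.
Anion: ligand charges sum to -4; for the ion to be 2−, Cu = +2.

(acetylacetonato)bis(1,10-phenanthroline)rhodium(III) ammine(glycinato)triisothiocyanatocuprate(II)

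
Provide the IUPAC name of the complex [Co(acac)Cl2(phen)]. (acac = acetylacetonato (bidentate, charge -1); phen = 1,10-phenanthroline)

There is no counter-ion, so the complex is neutral overall.
Ligand charges: 2×chloro (-1 each), 1×acetylacetonato (-1 each), 1×1,10-phenanthroline (neutral); total -3. So Co + (-3) = 0, giving Co = +3.
Ligands are named alphabetically: acetylacetonato before chloro before phenanthroline.

(acetylacetonato)dichloro(1,10-phenanthroline)cobalt(III)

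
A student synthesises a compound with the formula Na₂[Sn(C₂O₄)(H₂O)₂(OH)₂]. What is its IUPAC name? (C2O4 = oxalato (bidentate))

sodium diaquadihydroxooxalatostannate(II)

The 2 sodium counter-ions carry a total charge of +2, so each complex ion is 2−.
Ligand charges: 2×hydroxo (-1 each), 1×oxalato (-2 each), 2×aqua (neutral); total -4. So Sn + (-4) = 2−, giving Sn = +2.
Ligands are named alphabetically: aqua before hydroxo before oxalato.
The complex ion is anionic, so tin takes the -ate form stannate(II).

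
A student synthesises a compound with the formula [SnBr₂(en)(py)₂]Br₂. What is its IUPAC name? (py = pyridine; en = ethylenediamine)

dibromo(ethylenediamine)bis(pyridine)tin(IV) bromide

The 2 bromide counter-ions carry a total charge of -2, so each complex ion is 2+.
Ligand charges: 2×bromo (-1 each), 2×pyridine (neutral), 1×ethylenediamine (neutral); total -2. So Sn + (-2) = 2+, giving Sn = +4.
Ligands are named alphabetically: bromo before ethylenediamine before pyridine.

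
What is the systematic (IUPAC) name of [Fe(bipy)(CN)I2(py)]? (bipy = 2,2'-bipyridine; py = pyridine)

There is no counter-ion, so the complex is neutral overall.
Ligand charges: 2×iodo (-1 each), 1×cyano (-1 each), 1×2,2'-bipyridine (neutral), 1×pyridine (neutral); total -3. So Fe + (-3) = 0, giving Fe = +3.
Ligands are named alphabetically: bipyridine before cyano before iodo before pyridine.

(2,2'-bipyridine)cyanodiiodo(pyridine)iron(III)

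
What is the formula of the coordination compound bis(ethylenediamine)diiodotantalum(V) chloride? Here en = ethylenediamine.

Ligands: 2 iodo (I, -1), 2 ethylenediamine (en, neutral). Ligand charge sum = -2.
With Ta in oxidation state +5, the complex ion is [Ta...]^3+.
Charge balance with chloride (-1) requires 1 complex ion per 3 chloride.

[Ta(en)2I2]Cl3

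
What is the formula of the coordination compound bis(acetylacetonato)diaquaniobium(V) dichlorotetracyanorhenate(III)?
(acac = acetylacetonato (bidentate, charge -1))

Cation [Nb…]: ligand charges -2, Nb(V) ⇒ ion charge 3+.
Anion [Re…]: ligand charges -6, Re(III) ⇒ ion charge 3−.

[Nb(acac)2(H2O)2][ReCl2(CN)4]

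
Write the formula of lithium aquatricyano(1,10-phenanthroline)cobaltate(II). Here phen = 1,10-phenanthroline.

Li[Co(CN)3(H2O)(phen)]

Ligands: 3 cyano (CN, -1), 1 aqua (H2O, neutral), 1 1,10-phenanthroline (phen, neutral). Ligand charge sum = -3.
Charge balance with lithium (+1) requires 1 complex ion per 1 lithium.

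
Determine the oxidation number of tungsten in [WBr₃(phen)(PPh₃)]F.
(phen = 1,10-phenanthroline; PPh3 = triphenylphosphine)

+4

1 fluoride outside the brackets (-1 each) → the complex ion is 1+.
Ligand charges: 1×phen neutral; 3×Br = -3; 1×PPh3 neutral; sum -3.
W + (-3) = 1+ ⇒ W is +4.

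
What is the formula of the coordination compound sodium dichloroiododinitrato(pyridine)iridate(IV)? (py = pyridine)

Na[IrCl2I(NO3)2(py)]

Ligands: 2 nitrato (NO3, -1), 2 chloro (Cl, -1), 1 pyridine (py, neutral), 1 iodo (I, -1). Ligand charge sum = -5.
With Ir in oxidation state +4, the complex ion is [Ir...]^1−.
Charge balance with sodium (+1) requires 1 complex ion per 1 sodium.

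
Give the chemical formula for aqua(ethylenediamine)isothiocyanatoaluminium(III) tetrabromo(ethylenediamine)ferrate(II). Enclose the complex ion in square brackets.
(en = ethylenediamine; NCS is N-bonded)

[Al(en)(H2O)(NCS)][FeBr4(en)]

Cation [Al…]: ligand charges -1, Al(III) ⇒ ion charge 2+.
Anion [Fe…]: ligand charges -4, Fe(II) ⇒ ion charge 2−.
One 2+ cation balances one 2− anion.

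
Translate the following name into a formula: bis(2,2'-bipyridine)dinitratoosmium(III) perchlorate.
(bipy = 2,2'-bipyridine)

[Os(bipy)2(NO3)2]ClO4

Ligands: 2 nitrato (NO3, -1), 2 2,2'-bipyridine (bipy, neutral). Ligand charge sum = -2.
Charge balance with perchlorate (-1) requires 1 complex ion per 1 perchlorate.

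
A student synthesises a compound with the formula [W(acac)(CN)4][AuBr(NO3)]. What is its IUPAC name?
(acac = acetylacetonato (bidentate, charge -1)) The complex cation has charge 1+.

The complex cation is given as 1+; its ligand charges sum to -5, so W = +6.
A 1:1 salt means the anion carries the equal and opposite charge, 1−.
Anion: ligand charges sum to -2; for the ion to be 1−, Au = +1.

(acetylacetonato)tetracyanotungsten(VI) bromonitratoaurate(I)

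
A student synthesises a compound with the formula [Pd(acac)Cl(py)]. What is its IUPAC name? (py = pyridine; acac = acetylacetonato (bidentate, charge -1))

There is no counter-ion, so the complex is neutral overall.
Ligand charges: 1×chloro (-1 each), 1×pyridine (neutral), 1×acetylacetonato (-1 each); total -2. So Pd + (-2) = 0, giving Pd = +2.
Ligands are named alphabetically: acetylacetonato before chloro before pyridine.

(acetylacetonato)chloro(pyridine)palladium(II)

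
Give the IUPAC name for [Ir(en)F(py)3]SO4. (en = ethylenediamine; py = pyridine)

(ethylenediamine)fluorotris(pyridine)iridium(III) sulfate

The 1 sulfate counter-ion carries a total charge of -2, so each complex ion is 2+.
Ligand charges: 1×ethylenediamine (neutral), 1×fluoro (-1 each), 3×pyridine (neutral); total -1. So Ir + (-1) = 2+, giving Ir = +3.
Ligands are named alphabetically: ethylenediamine before fluoro before pyridine.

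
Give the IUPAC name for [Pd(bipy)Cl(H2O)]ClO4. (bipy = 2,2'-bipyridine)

aqua(2,2'-bipyridine)chloropalladium(II) perchlorate

The 1 perchlorate counter-ion carries a total charge of -1, so each complex ion is 1+.
Ligand charges: 1×aqua (neutral), 1×chloro (-1 each), 1×2,2'-bipyridine (neutral); total -1. So Pd + (-1) = 1+, giving Pd = +2.
Ligands are named alphabetically: aqua before bipyridine before chloro.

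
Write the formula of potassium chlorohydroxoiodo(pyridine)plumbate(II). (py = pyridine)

Ligands: 1 chloro (Cl, -1), 1 pyridine (py, neutral), 1 iodo (I, -1), 1 hydroxo (OH, -1). Ligand charge sum = -3.
Charge balance with potassium (+1) requires 1 complex ion per 1 potassium.

K[PbClI(OH)(py)]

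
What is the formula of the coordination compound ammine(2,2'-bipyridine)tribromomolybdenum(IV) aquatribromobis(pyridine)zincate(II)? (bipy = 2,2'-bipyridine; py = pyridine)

[Mo(bipy)Br3(NH3)][ZnBr3(H2O)(py)2]

Cation [Mo…]: ligand charges -3, Mo(IV) ⇒ ion charge 1+.
Anion [Zn…]: ligand charges -3, Zn(II) ⇒ ion charge 1−.
One 1+ cation balances one 1− anion.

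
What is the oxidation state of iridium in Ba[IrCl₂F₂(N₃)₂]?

+4

1 barium outside the brackets (+2 each) → the complex ion is 2−.
Ligand charges: 2×F = -2; 2×Cl = -2; 2×N3 = -2; sum -6.
Ir + (-6) = 2− ⇒ Ir is +4.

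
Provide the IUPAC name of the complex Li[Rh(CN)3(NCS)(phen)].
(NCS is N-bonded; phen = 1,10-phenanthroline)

The 1 lithium counter-ion carries a total charge of +1, so each complex ion is 1−.
Ligand charges: 1×isothiocyanato (-1 each), 1×1,10-phenanthroline (neutral), 3×cyano (-1 each); total -4. So Rh + (-4) = 1−, giving Rh = +3.
Ligands are named alphabetically: cyano before isothiocyanato before phenanthroline.
The complex ion is anionic, so rhodium takes the -ate form rhodate(III).

lithium tricyanoisothiocyanato(1,10-phenanthroline)rhodate(III)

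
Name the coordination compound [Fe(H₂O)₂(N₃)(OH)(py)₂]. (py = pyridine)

There is no counter-ion, so the complex is neutral overall.
Ligand charges: 1×azido (-1 each), 1×hydroxo (-1 each), 2×pyridine (neutral), 2×aqua (neutral); total -2. So Fe + (-2) = 0, giving Fe = +2.
Ligands are named alphabetically: aqua before azido before hydroxo before pyridine.

diaquaazidohydroxobis(pyridine)iron(II)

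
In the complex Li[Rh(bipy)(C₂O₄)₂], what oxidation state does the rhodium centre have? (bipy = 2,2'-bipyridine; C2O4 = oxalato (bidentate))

1 lithium outside the brackets (+1 each) → the complex ion is 1−.
Ligand charges: 1×bipy neutral; 2×C2O4 = -4; sum -4.
Rh + (-4) = 1− ⇒ Rh is +3.

+3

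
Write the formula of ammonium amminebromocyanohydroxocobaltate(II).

Ligands: 1 cyano (CN, -1), 1 hydroxo (OH, -1), 1 ammine (NH3, neutral), 1 bromo (Br, -1). Ligand charge sum = -3.
With Co in oxidation state +2, the complex ion is [Co...]^1−.
Charge balance with ammonium (+1) requires 1 complex ion per 1 ammonium.

NH4[CoBr(CN)(NH3)(OH)]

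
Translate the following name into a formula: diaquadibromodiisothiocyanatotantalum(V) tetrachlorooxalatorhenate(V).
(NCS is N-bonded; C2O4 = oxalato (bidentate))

Cation [Ta…]: ligand charges -4, Ta(V) ⇒ ion charge 1+.
Anion [Re…]: ligand charges -6, Re(V) ⇒ ion charge 1−.
One 1+ cation balances one 1− anion.

[TaBr2(H2O)2(NCS)2][Re(C2O4)Cl4]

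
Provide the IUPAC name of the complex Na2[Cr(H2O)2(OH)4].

The 2 sodium counter-ions carry a total charge of +2, so each complex ion is 2−.
Ligand charges: 4×hydroxo (-1 each), 2×aqua (neutral); total -4. So Cr + (-4) = 2−, giving Cr = +2.
Ligands are named alphabetically: aqua before hydroxo.
The complex ion is anionic, so chromium takes the -ate form chromate(II).

sodium diaquatetrahydroxochromate(II)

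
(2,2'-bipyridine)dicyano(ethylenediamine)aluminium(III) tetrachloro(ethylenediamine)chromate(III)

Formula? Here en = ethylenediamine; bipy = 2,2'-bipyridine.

[Al(bipy)(CN)2(en)][CrCl4(en)]

Cation [Al…]: ligand charges -2, Al(III) ⇒ ion charge 1+.
Anion [Cr…]: ligand charges -4, Cr(III) ⇒ ion charge 1−.
One 1+ cation balances one 1− anion.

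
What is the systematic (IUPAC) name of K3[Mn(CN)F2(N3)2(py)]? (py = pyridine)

potassium diazidocyanodifluoro(pyridine)manganate(II)

The 3 potassium counter-ions carry a total charge of +3, so each complex ion is 3−.
Ligand charges: 1×cyano (-1 each), 2×azido (-1 each), 1×pyridine (neutral), 2×fluoro (-1 each); total -5. So Mn + (-5) = 3−, giving Mn = +2.
The complex ion is anionic, so manganese takes the -ate form manganate(II).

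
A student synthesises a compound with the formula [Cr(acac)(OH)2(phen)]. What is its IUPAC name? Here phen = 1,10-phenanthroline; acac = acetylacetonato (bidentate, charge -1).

(acetylacetonato)dihydroxo(1,10-phenanthroline)chromium(III)

There is no counter-ion, so the complex is neutral overall.
Ligand charges: 1×1,10-phenanthroline (neutral), 2×hydroxo (-1 each), 1×acetylacetonato (-1 each); total -3. So Cr + (-3) = 0, giving Cr = +3.
Ligands are named alphabetically: acetylacetonato before hydroxo before phenanthroline.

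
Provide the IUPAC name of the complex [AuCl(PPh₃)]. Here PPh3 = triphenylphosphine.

There is no counter-ion, so the complex is neutral overall.
Ligand charges: 1×triphenylphosphine (neutral), 1×chloro (-1 each); total -1. So Au + (-1) = 0, giving Au = +1.
Ligands are named alphabetically: chloro before triphenylphosphine.

chloro(triphenylphosphine)gold(I)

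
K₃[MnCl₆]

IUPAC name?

The 3 potassium counter-ions carry a total charge of +3, so each complex ion is 3−.
Ligand charges: 6×chloro (-1 each); total -6. So Mn + (-6) = 3−, giving Mn = +3.
The complex ion is anionic, so manganese takes the -ate form manganate(III).

potassium hexachloromanganate(III)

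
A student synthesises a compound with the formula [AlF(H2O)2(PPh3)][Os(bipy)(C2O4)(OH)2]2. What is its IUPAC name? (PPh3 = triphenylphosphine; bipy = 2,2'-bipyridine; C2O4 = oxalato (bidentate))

Aluminium is always +3 in its complexes; the cation's ligand charges sum to -1, so the complex cation is 2+.
With 2 anions per cation, each anion must be 2/2 = 1−.
Anion: ligand charges sum to -4; for the ion to be 1−, Os = +3.

diaquafluoro(triphenylphosphine)aluminium(III) (2,2'-bipyridine)dihydroxooxalatoosmate(III)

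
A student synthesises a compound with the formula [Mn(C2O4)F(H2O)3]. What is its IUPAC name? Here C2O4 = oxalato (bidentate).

triaquafluorooxalatomanganese(III)

There is no counter-ion, so the complex is neutral overall.
Ligand charges: 1×fluoro (-1 each), 3×aqua (neutral), 1×oxalato (-2 each); total -3. So Mn + (-3) = 0, giving Mn = +3.
Ligands are named alphabetically: aqua before fluoro before oxalato.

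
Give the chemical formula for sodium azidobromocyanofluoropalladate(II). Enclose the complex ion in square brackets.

Ligands: 1 cyano (CN, -1), 1 azido (N3, -1), 1 fluoro (F, -1), 1 bromo (Br, -1). Ligand charge sum = -4.
Charge balance with sodium (+1) requires 1 complex ion per 2 sodium.

Na2[PdBr(CN)F(N3)]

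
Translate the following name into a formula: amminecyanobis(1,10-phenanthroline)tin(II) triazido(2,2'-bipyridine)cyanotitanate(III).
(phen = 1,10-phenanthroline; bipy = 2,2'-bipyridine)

Cation [Sn…]: ligand charges -1, Sn(II) ⇒ ion charge 1+.
Anion [Ti…]: ligand charges -4, Ti(III) ⇒ ion charge 1−.
One 1+ cation balances one 1− anion.

[Sn(CN)(NH3)(phen)2][Ti(bipy)(CN)(N3)3]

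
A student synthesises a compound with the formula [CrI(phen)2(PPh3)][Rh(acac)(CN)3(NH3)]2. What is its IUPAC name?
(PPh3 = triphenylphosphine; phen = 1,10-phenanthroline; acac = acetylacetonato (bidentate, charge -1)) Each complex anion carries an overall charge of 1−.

Both ions are complex: the cation is named first with the plain metal name, the anion second with the -ate form; each ion's ligands are alphabetised independently.
The complex anion is given as 1−; its ligand charges sum to -4, so Rh = +3.
With 2 anions per cation, the cation must be 2×1 = 2+.
Cation: ligand charges sum to -1; for the ion to be 2+, Cr = +3.

iodobis(1,10-phenanthroline)(triphenylphosphine)chromium(III) (acetylacetonato)amminetricyanorhodate(III)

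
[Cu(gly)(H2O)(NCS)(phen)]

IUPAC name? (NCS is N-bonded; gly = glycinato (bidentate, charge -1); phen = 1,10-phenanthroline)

There is no counter-ion, so the complex is neutral overall.
Ligand charges: 1×isothiocyanato (-1 each), 1×glycinato (-1 each), 1×aqua (neutral), 1×1,10-phenanthroline (neutral); total -2. So Cu + (-2) = 0, giving Cu = +2.
Ligands are named alphabetically: aqua before glycinato before isothiocyanato before phenanthroline.

aqua(glycinato)isothiocyanato(1,10-phenanthroline)copper(II)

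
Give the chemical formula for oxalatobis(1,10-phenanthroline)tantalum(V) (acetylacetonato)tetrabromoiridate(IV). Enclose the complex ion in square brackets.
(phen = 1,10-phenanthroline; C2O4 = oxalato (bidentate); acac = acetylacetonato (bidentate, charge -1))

[Ta(C2O4)(phen)2][Ir(acac)Br4]3

Cation [Ta…]: ligand charges -2, Ta(V) ⇒ ion charge 3+.
Anion [Ir…]: ligand charges -5, Ir(IV) ⇒ ion charge 1−.
One 3+ cation requires 3 of the 1− anion.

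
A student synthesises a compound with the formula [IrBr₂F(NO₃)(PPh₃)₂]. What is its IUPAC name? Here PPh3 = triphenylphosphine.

There is no counter-ion, so the complex is neutral overall.
Ligand charges: 2×triphenylphosphine (neutral), 1×nitrato (-1 each), 1×fluoro (-1 each), 2×bromo (-1 each); total -4. So Ir + (-4) = 0, giving Ir = +4.
Ligands are named alphabetically: bromo before fluoro before nitrato before triphenylphosphine.

dibromofluoronitratobis(triphenylphosphine)iridium(IV)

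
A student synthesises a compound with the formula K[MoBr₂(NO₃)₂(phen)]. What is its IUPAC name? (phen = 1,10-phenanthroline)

The 1 potassium counter-ion carries a total charge of +1, so each complex ion is 1−.
Ligand charges: 2×bromo (-1 each), 2×nitrato (-1 each), 1×1,10-phenanthroline (neutral); total -4. So Mo + (-4) = 1−, giving Mo = +3.
Ligands are named alphabetically: bromo before nitrato before phenanthroline.
The complex ion is anionic, so molybdenum takes the -ate form molybdate(III).

potassium dibromodinitrato(1,10-phenanthroline)molybdate(III)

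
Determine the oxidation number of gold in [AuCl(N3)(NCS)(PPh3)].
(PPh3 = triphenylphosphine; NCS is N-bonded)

No counter-ion: the bracketed complex is neutral.
Ligand charges: 1×PPh3 neutral; 1×N3 = -1; 1×NCS = -1; 1×Cl = -1; sum -3.
Au + (-3) = 0 ⇒ Au is +3.

+3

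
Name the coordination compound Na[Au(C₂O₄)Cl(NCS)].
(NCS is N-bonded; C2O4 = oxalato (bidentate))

The 1 sodium counter-ion carries a total charge of +1, so each complex ion is 1−.
Ligand charges: 1×chloro (-1 each), 1×isothiocyanato (-1 each), 1×oxalato (-2 each); total -4. So Au + (-4) = 1−, giving Au = +3.
The complex ion is anionic, so gold takes the -ate form aurate(III).

sodium chloroisothiocyanatooxalatoaurate(III)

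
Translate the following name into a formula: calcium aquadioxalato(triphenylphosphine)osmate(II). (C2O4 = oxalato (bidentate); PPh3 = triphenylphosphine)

Ligands: 2 oxalato (C2O4, -2), 1 triphenylphosphine (PPh3, neutral), 1 aqua (H2O, neutral). Ligand charge sum = -4.
With Os in oxidation state +2, the complex ion is [Os...]^2−.
Charge balance with calcium (+2) requires 1 complex ion per 1 calcium.

Ca[Os(C2O4)2(H2O)(PPh3)]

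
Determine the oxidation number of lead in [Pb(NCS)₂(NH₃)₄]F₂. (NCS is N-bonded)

+4

2 fluoride outside the brackets (-1 each) → the complex ion is 2+.
Ligand charges: 2×NCS = -2; 4×NH3 neutral; sum -2.
Pb + (-2) = 2+ ⇒ Pb is +4.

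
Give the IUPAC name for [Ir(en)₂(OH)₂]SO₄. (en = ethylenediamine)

The 1 sulfate counter-ion carries a total charge of -2, so each complex ion is 2+.
Ligand charges: 2×hydroxo (-1 each), 2×ethylenediamine (neutral); total -2. So Ir + (-2) = 2+, giving Ir = +4.
Ligands are named alphabetically: ethylenediamine before hydroxo.

bis(ethylenediamine)dihydroxoiridium(IV) sulfate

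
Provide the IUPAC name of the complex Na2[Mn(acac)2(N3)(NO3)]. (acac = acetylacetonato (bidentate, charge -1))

sodium bis(acetylacetonato)azidonitratomanganate(II)

The 2 sodium counter-ions carry a total charge of +2, so each complex ion is 2−.
Ligand charges: 2×acetylacetonato (-1 each), 1×nitrato (-1 each), 1×azido (-1 each); total -4. So Mn + (-4) = 2−, giving Mn = +2.
Ligands are named alphabetically: acetylacetonato before azido before nitrato.
The complex ion is anionic, so manganese takes the -ate form manganate(II).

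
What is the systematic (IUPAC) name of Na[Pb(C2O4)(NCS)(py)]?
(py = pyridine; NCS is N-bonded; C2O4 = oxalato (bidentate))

The 1 sodium counter-ion carries a total charge of +1, so each complex ion is 1−.
Ligand charges: 1×pyridine (neutral), 1×isothiocyanato (-1 each), 1×oxalato (-2 each); total -3. So Pb + (-3) = 1−, giving Pb = +2.
Ligands are named alphabetically: isothiocyanato before oxalato before pyridine.
The complex ion is anionic, so lead takes the -ate form plumbate(II).

sodium isothiocyanatooxalato(pyridine)plumbate(II)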